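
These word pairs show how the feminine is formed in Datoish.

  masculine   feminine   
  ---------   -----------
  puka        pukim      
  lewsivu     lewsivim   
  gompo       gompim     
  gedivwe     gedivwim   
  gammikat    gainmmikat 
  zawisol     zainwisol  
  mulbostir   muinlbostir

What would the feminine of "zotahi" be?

zotahim

puka and gammikat both have last vowel 'a' yet inflect differently (pukim, gainmmikat), so the last vowel is not what conditions the rule; whether the stem ends in a vowel or a consonant is.
"zotahi" ends in a vowel. The stems ending in a vowel (puka → pukim, lewsivu → lewsivim, gompo → gompim) drop the final letter and add -im.
The other pattern: stems ending in a consonant insert -in- after the first vowel.
So zotahi → zotahim.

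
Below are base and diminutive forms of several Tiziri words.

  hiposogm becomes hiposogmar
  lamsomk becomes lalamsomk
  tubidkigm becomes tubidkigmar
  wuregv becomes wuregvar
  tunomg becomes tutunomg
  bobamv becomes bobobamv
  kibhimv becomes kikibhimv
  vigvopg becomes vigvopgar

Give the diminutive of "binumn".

tunomg and vigvopg both end in -g yet inflect differently (tutunomg, vigvopgar), so the final letter is not what conditions the rule; the second-to-last letter is.
"binumn" has second-to-last letter 'm'. The stems whose second-to-last letter is 'm' (lamsomk → lalamsomk, tunomg → tutunomg, bobamv → bobobamv) repeat the first consonant+vowel as a prefix.
The other pattern: stems whose second-to-last letter is 'g' or 'p' add -ar.
So binumn → bibinumn.

bibinumn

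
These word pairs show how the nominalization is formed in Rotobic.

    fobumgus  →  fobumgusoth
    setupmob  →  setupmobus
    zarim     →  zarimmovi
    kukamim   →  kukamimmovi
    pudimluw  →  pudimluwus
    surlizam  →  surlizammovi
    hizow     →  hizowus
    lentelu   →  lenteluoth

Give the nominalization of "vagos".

pudimluw and fobumgus both have last vowel 'u' yet inflect differently (pudimluwus, fobumgusoth), so the last vowel is not what conditions the rule; the final letter is.
"vagos" ends in -s. The one such stem in the data (fobumgus → fobumgusoth) adds -oth, so the same rule applies.
So vagos → vagosoth.

vagosoth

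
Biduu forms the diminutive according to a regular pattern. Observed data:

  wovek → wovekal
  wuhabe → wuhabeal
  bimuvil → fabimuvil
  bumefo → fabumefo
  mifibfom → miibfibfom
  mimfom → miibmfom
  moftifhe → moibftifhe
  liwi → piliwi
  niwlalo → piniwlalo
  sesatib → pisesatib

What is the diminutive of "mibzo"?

miibbzo

wuhabe and moftifhe both end in -e yet inflect differently (wuhabeal, moibftifhe), so the final letter is not what conditions the rule; the first letter is.
"mibzo" begins with m-. The stems beginning with m- (mifibfom → miibfibfom, mimfom → miibmfom, moftifhe → moibftifhe) insert -ib- after the first vowel.
So mibzo → miibbzo.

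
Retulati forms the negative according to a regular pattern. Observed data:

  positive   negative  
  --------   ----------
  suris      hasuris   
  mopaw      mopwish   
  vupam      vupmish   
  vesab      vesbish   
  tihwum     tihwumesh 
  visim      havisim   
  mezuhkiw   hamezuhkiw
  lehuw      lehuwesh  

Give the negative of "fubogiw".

hafubogiw

vupam and visim both end in -m yet inflect differently (vupmish, havisim), so the final letter is not what conditions the rule; the last vowel is.
"fubogiw" has last vowel 'i'. The stems whose last vowel is 'i' (suris → hasuris, visim → havisim, mezuhkiw → hamezuhkiw) add the prefix ha-.
So fubogiw → hafubogiw.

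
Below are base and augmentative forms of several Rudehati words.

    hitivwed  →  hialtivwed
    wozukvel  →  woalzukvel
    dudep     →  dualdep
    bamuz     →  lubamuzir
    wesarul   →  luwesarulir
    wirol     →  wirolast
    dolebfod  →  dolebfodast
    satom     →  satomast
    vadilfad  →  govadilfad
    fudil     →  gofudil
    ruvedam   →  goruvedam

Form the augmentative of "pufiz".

"pufiz" has last vowel 'i'. The one such stem in the data (fudil → gofudil) adds the prefix go-, so the same rule applies.
So pufiz → gopufiz.

gopufiz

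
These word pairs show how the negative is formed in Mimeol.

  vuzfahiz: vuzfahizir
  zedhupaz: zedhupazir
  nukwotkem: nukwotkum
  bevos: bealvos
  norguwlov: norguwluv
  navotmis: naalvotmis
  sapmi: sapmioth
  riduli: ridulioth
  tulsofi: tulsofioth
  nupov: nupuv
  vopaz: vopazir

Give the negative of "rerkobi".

rerkobioth

"rerkobi" ends in -i. The stems ending in -i (tulsofi → tulsofioth, sapmi → sapmioth, riduli → ridulioth) add -oth.
The other patterns: stems ending in -s insert -al- after the first vowel; stems ending in -z add -ir; stems ending in -m or -v change the last vowel to 'u'.
So rerkobi → rerkobioth.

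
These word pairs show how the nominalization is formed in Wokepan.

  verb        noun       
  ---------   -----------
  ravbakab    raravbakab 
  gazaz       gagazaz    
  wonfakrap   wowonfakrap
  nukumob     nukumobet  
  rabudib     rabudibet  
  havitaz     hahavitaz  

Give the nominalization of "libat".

ravbakab and nukumob both end in -b yet inflect differently (raravbakab, nukumobet), so the final letter is not what conditions the rule; the last vowel is.
"libat" has last vowel 'a'. The stems whose last vowel is 'a' (wonfakrap → wowonfakrap, gazaz → gagazaz, havitaz → hahavitaz) repeat the first consonant+vowel as a prefix.
So libat → lilibat.

lilibat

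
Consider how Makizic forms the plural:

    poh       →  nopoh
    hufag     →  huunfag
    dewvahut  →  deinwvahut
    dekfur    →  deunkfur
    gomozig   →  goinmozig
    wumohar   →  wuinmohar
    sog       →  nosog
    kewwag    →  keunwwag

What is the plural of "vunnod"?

"vunnod" has 2 vowels. The stems with 2 vowels (hufag → huunfag, dekfur → deunkfur, kewwag → keunwwag) insert -un- after the first vowel.
So vunnod → vuunnnod.

vuunnnod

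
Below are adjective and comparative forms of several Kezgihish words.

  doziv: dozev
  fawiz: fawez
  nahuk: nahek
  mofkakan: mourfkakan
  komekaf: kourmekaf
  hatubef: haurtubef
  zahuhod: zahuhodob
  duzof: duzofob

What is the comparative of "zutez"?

komekaf and duzof both end in -f yet inflect differently (kourmekaf, duzofob), so the final letter is not what conditions the rule; the last vowel is.
"zutez" has last vowel 'e'. The one such stem in the data (hatubef → haurtubef) inserts -ur- after the first vowel (as do mofkakan, komekaf), so the same rule applies.
The other patterns: stems whose last vowel is 'i' or 'u' change the last vowel to 'e'; stems whose last vowel is 'o' add -ob.
So zutez → zuurtez.

zuurtez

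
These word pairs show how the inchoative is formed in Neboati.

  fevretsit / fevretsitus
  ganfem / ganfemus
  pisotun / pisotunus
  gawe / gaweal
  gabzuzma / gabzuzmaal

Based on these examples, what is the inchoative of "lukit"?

lukitus

ganfem and gawe both have last vowel 'e' yet inflect differently (ganfemus, gaweal), so the last vowel is not what conditions the rule; whether the stem ends in a vowel or a consonant is.
"lukit" ends in a consonant. The stems ending in a consonant (fevretsit → fevretsitus, ganfem → ganfemus, pisotun → pisotunus) add -us.
The other pattern: stems ending in a vowel add -al.
So lukit → lukitus.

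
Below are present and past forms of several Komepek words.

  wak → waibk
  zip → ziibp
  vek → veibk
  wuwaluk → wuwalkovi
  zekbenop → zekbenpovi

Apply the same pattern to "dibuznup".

dibuznpovi

wak and wuwaluk both end in -k yet inflect differently (waibk, wuwalkovi), so the final letter is not what conditions the rule; the number of vowels is.
"dibuznup" has 3 vowels. The stems with 3 vowels (wuwaluk → wuwalkovi, zekbenop → zekbenpovi) delete the last vowel and add -ovi.
So dibuznup → dibuznpovi.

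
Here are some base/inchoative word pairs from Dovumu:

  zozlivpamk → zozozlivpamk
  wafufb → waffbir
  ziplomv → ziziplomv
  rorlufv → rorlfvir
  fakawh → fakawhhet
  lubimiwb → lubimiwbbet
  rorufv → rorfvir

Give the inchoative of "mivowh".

mivowhhet

ziplomv and rorlufv both end in -v yet inflect differently (ziziplomv, rorlfvir), so the final letter is not what conditions the rule; the second-to-last letter is.
"mivowh" has second-to-last letter 'w'. The stems whose second-to-last letter is 'w' (fakawh → fakawhhet, lubimiwb → lubimiwbbet) double the final consonant and add -et.
So mivowh → mivowhhet.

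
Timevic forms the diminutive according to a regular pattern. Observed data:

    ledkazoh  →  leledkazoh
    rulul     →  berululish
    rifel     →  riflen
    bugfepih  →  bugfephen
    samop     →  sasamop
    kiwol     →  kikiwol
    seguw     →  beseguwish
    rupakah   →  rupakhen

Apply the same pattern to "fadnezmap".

fadnezmpen

rulul and kiwol both end in -l yet inflect differently (berululish, kikiwol), so the final letter is not what conditions the rule; the last vowel is.
"fadnezmap" has last vowel 'a'. The one such stem in the data (rupakah → rupakhen) deletes the last vowel and adds -en (as do rifel, bugfepih), so the same rule applies.
So fadnezmap → fadnezmpen.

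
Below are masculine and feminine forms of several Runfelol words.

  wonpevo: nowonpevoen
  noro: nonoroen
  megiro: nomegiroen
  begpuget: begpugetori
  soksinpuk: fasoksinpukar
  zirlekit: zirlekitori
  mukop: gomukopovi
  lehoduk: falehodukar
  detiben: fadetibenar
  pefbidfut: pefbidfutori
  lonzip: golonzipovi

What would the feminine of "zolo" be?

nozoloen

lonzip and zirlekit both have last vowel 'i' yet inflect differently (golonzipovi, zirlekitori), so the last vowel is not what conditions the rule; the final letter is.
"zolo" ends in -o. The stems ending in -o (noro → nonoroen, wonpevo → nowonpevoen, megiro → nomegiroen) add no- … -en around the stem.
The other patterns: stems ending in -p add go- … -ovi around the stem; stems ending in -t add -ori; stems ending in -k or -n add fa- … -ar around the stem.
So zolo → nozoloen.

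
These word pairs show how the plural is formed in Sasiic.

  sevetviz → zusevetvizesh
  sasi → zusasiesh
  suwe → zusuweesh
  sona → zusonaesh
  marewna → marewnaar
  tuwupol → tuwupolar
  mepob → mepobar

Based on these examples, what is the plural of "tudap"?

tudapar

sona and marewna both end in -a yet inflect differently (zusonaesh, marewnaar), so the final letter is not what conditions the rule; the first letter is.
"tudap" begins with t-. The one such stem in the data (tuwupol → tuwupolar) adds -ar, so the same rule applies.
The other pattern: stems beginning with s- add zu- … -esh around the stem.
So tudap → tudapar.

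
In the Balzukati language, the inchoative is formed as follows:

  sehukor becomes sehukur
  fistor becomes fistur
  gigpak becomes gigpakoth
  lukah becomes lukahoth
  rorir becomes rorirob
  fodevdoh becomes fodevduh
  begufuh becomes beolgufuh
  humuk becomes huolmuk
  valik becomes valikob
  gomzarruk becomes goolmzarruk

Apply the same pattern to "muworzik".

muworzikob

"muworzik" has last vowel 'i'. The stems whose last vowel is 'i' (valik → valikob, rorir → rorirob) add -ob.
The other patterns: stems whose last vowel is 'a' add -oth; stems whose last vowel is 'o' change the last vowel to 'u'; stems whose last vowel is 'u' insert -ol- after the first vowel.
So muworzik → muworzikob.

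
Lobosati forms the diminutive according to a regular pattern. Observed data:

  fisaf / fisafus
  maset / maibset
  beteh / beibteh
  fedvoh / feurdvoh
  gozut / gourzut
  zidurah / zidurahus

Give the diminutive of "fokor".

fourkor

beteh and zidurah both end in -h yet inflect differently (beibteh, zidurahus), so the final letter is not what conditions the rule; the last vowel is.
"fokor" has last vowel 'o'. The one such stem in the data (fedvoh → feurdvoh) inserts -ur- after the first vowel (as does gozut), so the same rule applies.
So fokor → fourkor.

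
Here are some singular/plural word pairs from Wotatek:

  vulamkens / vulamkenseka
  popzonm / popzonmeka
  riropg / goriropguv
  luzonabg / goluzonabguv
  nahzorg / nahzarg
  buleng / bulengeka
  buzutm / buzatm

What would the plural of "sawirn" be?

sawarn

popzonm and buzutm both end in -m yet inflect differently (popzonmeka, buzatm), so the final letter is not what conditions the rule; the second-to-last letter is.
"sawirn" has second-to-last letter 'r'. The one such stem in the data (nahzorg → nahzarg) changes the last vowel to 'a' (as does buzutm), so the same rule applies.
So sawirn → sawarn.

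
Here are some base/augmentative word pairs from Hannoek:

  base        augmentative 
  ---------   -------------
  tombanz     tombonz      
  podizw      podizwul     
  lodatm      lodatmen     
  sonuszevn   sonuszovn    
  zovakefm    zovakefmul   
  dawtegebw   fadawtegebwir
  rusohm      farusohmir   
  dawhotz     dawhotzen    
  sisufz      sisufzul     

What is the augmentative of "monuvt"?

"monuvt" has second-to-last letter 'v'. The one such stem in the data (sonuszevn → sonuszovn) changes the last vowel to 'o' (as does tombanz), so the same rule applies.
The other patterns: stems whose second-to-last letter is 'f' or 'z' add -ul; stems whose second-to-last letter is 't' add -en; stems whose second-to-last letter is 'b' or 'h' add fa- … -ir around the stem.
So monuvt → monovt.

monovt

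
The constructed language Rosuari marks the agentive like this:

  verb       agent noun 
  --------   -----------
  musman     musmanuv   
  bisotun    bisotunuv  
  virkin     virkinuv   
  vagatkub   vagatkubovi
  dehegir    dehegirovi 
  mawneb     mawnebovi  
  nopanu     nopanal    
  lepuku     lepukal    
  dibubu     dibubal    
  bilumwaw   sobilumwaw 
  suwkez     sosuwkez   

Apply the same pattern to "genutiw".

bisotun and vagatkub both have last vowel 'u' yet inflect differently (bisotunuv, vagatkubovi), so the last vowel is not what conditions the rule; the final letter is.
"genutiw" ends in -w. The one such stem in the data (bilumwaw → sobilumwaw) adds the prefix so-, so the same rule applies.
So genutiw → sogenutiw.

sogenutiw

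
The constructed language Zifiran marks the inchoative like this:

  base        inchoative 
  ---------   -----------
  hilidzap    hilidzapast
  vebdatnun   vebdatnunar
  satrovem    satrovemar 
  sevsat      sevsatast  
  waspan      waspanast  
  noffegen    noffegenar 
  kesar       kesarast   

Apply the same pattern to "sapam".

waspan and noffegen both end in -n yet inflect differently (waspanast, noffegenar), so the final letter is not what conditions the rule; the last vowel is.
"sapam" has last vowel 'a'. The stems whose last vowel is 'a' (hilidzap → hilidzapast, sevsat → sevsatast, waspan → waspanast) add -ast.
The other pattern: stems whose last vowel is 'e' or 'u' add -ar.
So sapam → sapamast.

sapamast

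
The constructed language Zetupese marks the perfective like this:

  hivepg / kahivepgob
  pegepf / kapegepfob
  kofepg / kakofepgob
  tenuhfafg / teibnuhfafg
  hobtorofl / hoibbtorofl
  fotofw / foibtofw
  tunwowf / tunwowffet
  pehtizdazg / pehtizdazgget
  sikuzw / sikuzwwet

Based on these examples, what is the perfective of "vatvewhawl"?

vatvewhawllet

hivepg and tenuhfafg both end in -g yet inflect differently (kahivepgob, teibnuhfafg), so the final letter is not what conditions the rule; the second-to-last letter is.
"vatvewhawl" has second-to-last letter 'w'. The one such stem in the data (tunwowf → tunwowffet) doubles the final consonant and adds -et (as do pehtizdazg, sikuzw), so the same rule applies.
So vatvewhawl → vatvewhawllet.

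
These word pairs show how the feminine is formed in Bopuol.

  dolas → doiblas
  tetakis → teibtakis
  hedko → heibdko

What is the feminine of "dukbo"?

Every pair shown (dolas → doiblas, tetakis → teibtakis, hedko → heibdko) follows the same rule: insert -ib- after the first vowel.
So dukbo → duibkbo.

duibkbo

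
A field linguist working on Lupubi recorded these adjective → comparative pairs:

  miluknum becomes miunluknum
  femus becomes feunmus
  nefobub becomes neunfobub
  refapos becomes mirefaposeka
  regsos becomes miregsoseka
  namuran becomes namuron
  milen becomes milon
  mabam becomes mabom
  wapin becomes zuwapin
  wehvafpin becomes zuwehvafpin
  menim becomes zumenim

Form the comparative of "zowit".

"zowit" has last vowel 'i'. The stems whose last vowel is 'i' (wapin → zuwapin, wehvafpin → zuwehvafpin, menim → zumenim) add the prefix zu-.
The other patterns: stems whose last vowel is 'u' insert -un- after the first vowel; stems whose last vowel is 'o' add mi- … -eka around the stem; stems whose last vowel is 'a' or 'e' change the last vowel to 'o'.
So zowit → zuzowit.

zuzowit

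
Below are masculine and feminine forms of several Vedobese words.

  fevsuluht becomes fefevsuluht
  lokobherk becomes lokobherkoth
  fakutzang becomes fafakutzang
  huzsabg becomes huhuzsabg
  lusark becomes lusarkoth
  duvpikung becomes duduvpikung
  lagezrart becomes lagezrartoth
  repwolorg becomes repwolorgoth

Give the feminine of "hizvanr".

repwolorg and fakutzang both end in -g yet inflect differently (repwolorgoth, fafakutzang), so the final letter is not what conditions the rule; the second-to-last letter is.
"hizvanr" has second-to-last letter 'n'. The stems whose second-to-last letter is 'n' (fakutzang → fafakutzang, duvpikung → duduvpikung) repeat the first consonant+vowel as a prefix.
So hizvanr → hihizvanr.

hihizvanr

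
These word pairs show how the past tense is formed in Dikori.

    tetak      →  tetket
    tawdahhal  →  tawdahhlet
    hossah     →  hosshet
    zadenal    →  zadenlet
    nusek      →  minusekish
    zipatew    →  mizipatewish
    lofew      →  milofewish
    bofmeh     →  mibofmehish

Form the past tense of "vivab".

tetak and nusek both end in -k yet inflect differently (tetket, minusekish), so the final letter is not what conditions the rule; the last vowel is.
"vivab" has last vowel 'a'. The stems whose last vowel is 'a' (tetak → tetket, tawdahhal → tawdahhlet, hossah → hosshet) delete the last vowel and add -et.
So vivab → vivbet.

vivbet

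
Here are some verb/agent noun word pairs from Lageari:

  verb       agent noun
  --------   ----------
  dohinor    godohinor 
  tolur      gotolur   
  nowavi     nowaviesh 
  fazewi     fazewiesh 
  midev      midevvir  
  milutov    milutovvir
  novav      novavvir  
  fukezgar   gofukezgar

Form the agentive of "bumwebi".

bumwebiesh

fukezgar and novav both have last vowel 'a' yet inflect differently (gofukezgar, novavvir), so the last vowel is not what conditions the rule; the final letter is.
"bumwebi" ends in -i. The stems ending in -i (nowavi → nowaviesh, fazewi → fazewiesh) add -esh.
So bumwebi → bumwebiesh.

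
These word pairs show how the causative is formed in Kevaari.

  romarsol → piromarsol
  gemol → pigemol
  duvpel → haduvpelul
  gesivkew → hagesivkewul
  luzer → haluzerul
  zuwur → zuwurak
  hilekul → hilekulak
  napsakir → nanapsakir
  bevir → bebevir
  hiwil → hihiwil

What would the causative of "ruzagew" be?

"ruzagew" has last vowel 'e'. The stems whose last vowel is 'e' (duvpel → haduvpelul, gesivkew → hagesivkewul, luzer → haluzerul) add ha- … -ul around the stem.
So ruzagew → haruzagewul.

haruzagewul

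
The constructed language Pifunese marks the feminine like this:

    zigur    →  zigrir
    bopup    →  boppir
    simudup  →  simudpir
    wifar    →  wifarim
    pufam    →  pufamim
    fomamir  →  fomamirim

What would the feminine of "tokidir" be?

tokidirim

zigur and wifar both end in -r yet inflect differently (zigrir, wifarim), so the final letter is not what conditions the rule; the last vowel is.
"tokidir" has last vowel 'i'. The one such stem in the data (fomamir → fomamirim) adds -im, so the same rule applies.
The other pattern: stems whose last vowel is 'u' delete the last vowel and add -ir.
So tokidir → tokidirim.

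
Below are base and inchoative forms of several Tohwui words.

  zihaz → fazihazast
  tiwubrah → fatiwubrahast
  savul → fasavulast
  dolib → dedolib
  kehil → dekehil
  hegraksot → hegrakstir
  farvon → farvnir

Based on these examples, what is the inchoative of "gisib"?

savul and kehil both end in -l yet inflect differently (fasavulast, dekehil), so the final letter is not what conditions the rule; the last vowel is.
"gisib" has last vowel 'i'. The stems whose last vowel is 'i' (dolib → dedolib, kehil → dekehil) add the prefix de-.
The other patterns: stems whose last vowel is 'a' or 'u' add fa- … -ast around the stem; stems whose last vowel is 'o' delete the last vowel and add -ir.
So gisib → degisib.

degisib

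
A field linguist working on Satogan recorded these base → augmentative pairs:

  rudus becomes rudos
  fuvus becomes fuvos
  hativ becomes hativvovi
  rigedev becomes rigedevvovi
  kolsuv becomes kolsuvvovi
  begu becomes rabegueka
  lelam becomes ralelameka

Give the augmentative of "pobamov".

pobamovvovi

rudus and kolsuv both have last vowel 'u' yet inflect differently (rudos, kolsuvvovi), so the last vowel is not what conditions the rule; the final letter is.
"pobamov" ends in -v. The stems ending in -v (hativ → hativvovi, rigedev → rigedevvovi, kolsuv → kolsuvvovi) double the final consonant and add -ovi.
So pobamov → pobamovvovi.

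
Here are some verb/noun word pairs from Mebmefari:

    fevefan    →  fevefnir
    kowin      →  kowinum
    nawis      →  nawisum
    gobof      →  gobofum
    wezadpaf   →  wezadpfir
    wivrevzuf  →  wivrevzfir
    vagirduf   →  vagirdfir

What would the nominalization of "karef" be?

karefum

gobof and wezadpaf both end in -f yet inflect differently (gobofum, wezadpfir), so the final letter is not what conditions the rule; the number of vowels is.
"karef" has 2 vowels. The stems with 2 vowels (gobof → gobofum, nawis → nawisum, kowin → kowinum) add -um.
So karef → karefum.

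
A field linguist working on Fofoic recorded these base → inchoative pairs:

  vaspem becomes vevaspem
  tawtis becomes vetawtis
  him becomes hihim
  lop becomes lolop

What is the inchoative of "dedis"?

vededis

vaspem and him both end in -m yet inflect differently (vevaspem, hihim), so the final letter is not what conditions the rule; the number of vowels is.
"dedis" has 2 vowels. The stems with 2 vowels (vaspem → vevaspem, tawtis → vetawtis) add the prefix ve-.
So dedis → vededis.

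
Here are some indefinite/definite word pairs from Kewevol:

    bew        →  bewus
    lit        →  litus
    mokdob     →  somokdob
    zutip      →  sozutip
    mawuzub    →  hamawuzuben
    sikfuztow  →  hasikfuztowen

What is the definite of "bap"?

mokdob and mawuzub both end in -b yet inflect differently (somokdob, hamawuzuben), so the final letter is not what conditions the rule; the number of vowels is.
"bap" has 1 vowel. The stems with 1 vowel (bew → bewus, lit → litus) add -us.
The other patterns: stems with 2 vowels add the prefix so-; stems with 3 vowels add ha- … -en around the stem.
So bap → bapus.

bapus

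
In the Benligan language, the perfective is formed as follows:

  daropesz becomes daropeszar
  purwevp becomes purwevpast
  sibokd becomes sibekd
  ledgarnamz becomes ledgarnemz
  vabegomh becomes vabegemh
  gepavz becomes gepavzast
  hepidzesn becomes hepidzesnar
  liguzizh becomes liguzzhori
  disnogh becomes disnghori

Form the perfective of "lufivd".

lufivdast

gepavz and ledgarnamz both end in -z yet inflect differently (gepavzast, ledgarnemz), so the final letter is not what conditions the rule; the second-to-last letter is.
"lufivd" has second-to-last letter 'v'. The stems whose second-to-last letter is 'v' (purwevp → purwevpast, gepavz → gepavzast) add -ast.
So lufivd → lufivdast.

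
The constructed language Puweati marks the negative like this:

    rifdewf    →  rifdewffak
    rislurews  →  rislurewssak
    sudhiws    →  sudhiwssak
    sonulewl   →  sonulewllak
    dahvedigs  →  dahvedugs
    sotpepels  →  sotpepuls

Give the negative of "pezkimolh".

pezkimulh

rislurews and dahvedigs both end in -s yet inflect differently (rislurewssak, dahvedugs), so the final letter is not what conditions the rule; the second-to-last letter is.
"pezkimolh" has second-to-last letter 'l'. The one such stem in the data (sotpepels → sotpepuls) changes the last vowel to 'u' (as does dahvedigs), so the same rule applies.
So pezkimolh → pezkimulh.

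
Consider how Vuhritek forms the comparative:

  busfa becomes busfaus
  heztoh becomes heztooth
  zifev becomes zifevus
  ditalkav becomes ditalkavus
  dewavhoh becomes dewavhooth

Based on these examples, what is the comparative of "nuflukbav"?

dewavhoh and ditalkav both begin with d- yet inflect differently (dewavhooth, ditalkavus), so the first letter is not what conditions the rule; the final letter is.
"nuflukbav" ends in -v. The stems ending in -v (ditalkav → ditalkavus, zifev → zifevus) add -us.
So nuflukbav → nuflukbavus.

nuflukbavus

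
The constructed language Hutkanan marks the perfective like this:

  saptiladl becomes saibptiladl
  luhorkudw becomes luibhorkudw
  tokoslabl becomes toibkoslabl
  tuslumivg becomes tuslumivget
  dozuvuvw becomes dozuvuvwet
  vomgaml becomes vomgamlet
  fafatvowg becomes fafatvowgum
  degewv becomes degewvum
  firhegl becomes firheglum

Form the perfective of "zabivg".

luhorkudw and dozuvuvw both end in -w yet inflect differently (luibhorkudw, dozuvuvwet), so the final letter is not what conditions the rule; the second-to-last letter is.
"zabivg" has second-to-last letter 'v'. The stems whose second-to-last letter is 'v' (tuslumivg → tuslumivget, dozuvuvw → dozuvuvwet) add -et.
The other patterns: stems whose second-to-last letter is 'b' or 'd' insert -ib- after the first vowel; stems whose second-to-last letter is 'g' or 'w' add -um.
So zabivg → zabivget.

zabivget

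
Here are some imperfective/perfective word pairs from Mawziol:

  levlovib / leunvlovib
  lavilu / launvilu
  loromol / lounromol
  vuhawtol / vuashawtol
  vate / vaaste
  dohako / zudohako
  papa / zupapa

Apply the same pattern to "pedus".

"pedus" begins with p-. The one such stem in the data (papa → zupapa) adds the prefix zu-, so the same rule applies.
So pedus → zupedus.

zupedus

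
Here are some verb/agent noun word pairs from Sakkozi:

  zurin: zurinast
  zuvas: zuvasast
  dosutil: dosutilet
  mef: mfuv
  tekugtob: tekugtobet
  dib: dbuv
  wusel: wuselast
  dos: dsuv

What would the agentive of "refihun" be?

dos and zuvas both end in -s yet inflect differently (dsuv, zuvasast), so the final letter is not what conditions the rule; the number of vowels is.
"refihun" has 3 vowels. The stems with 3 vowels (tekugtob → tekugtobet, dosutil → dosutilet) add -et.
So refihun → refihunet.

refihunet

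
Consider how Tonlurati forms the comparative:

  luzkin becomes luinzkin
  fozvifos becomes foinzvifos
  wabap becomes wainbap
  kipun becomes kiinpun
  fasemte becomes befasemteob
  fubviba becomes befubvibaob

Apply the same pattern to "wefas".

weinfas

wabap and fubviba both have last vowel 'a' yet inflect differently (wainbap, befubvibaob), so the last vowel is not what conditions the rule; whether the stem ends in a vowel or a consonant is.
"wefas" ends in a consonant. The stems ending in a consonant (luzkin → luinzkin, fozvifos → foinzvifos, wabap → wainbap) insert -in- after the first vowel.
So wefas → weinfas.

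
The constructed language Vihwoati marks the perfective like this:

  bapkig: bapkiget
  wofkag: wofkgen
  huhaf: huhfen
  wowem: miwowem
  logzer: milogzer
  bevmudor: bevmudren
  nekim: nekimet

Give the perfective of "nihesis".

"nihesis" has last vowel 'i'. The stems whose last vowel is 'i' (nekim → nekimet, bapkig → bapkiget) add -et.
The other patterns: stems whose last vowel is 'e' add the prefix mi-; stems whose last vowel is 'a' or 'o' delete the last vowel and add -en.
So nihesis → nihesiset.

nihesiset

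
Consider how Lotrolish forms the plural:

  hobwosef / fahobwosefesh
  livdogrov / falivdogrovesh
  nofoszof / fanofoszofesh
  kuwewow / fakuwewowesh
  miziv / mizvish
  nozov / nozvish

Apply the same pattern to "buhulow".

fabuhulowesh

livdogrov and miziv both end in -v yet inflect differently (falivdogrovesh, mizvish), so the final letter is not what conditions the rule; the number of vowels is.
"buhulow" has 3 vowels. The stems with 3 vowels (hobwosef → fahobwosefesh, livdogrov → falivdogrovesh, nofoszof → fanofoszofesh) add fa- … -esh around the stem.
So buhulow → fabuhulowesh.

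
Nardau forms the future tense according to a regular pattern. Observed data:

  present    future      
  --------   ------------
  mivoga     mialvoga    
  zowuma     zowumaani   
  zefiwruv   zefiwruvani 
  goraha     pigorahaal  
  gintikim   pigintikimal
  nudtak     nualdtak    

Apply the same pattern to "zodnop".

zowuma and goraha both end in -a yet inflect differently (zowumaani, pigorahaal), so the final letter is not what conditions the rule; the first letter is.
"zodnop" begins with z-. The stems beginning with z- (zowuma → zowumaani, zefiwruv → zefiwruvani) add -ani.
The other patterns: stems beginning with g- add pi- … -al around the stem; stems beginning with m- or n- insert -al- after the first vowel.
So zodnop → zodnopani.

zodnopani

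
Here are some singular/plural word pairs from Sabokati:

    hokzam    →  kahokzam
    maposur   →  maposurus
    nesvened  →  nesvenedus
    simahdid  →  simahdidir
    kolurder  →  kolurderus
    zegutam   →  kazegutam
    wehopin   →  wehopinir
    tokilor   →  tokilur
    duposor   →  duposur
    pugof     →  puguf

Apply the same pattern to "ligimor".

nesvened and simahdid both end in -d yet inflect differently (nesvenedus, simahdidir), so the final letter is not what conditions the rule; the last vowel is.
"ligimor" has last vowel 'o'. The stems whose last vowel is 'o' (duposor → duposur, tokilor → tokilur, pugof → puguf) change the last vowel to 'u'.
The other patterns: stems whose last vowel is 'e' or 'u' add -us; stems whose last vowel is 'i' add -ir; stems whose last vowel is 'a' add the prefix ka-.
So ligimor → ligimur.

ligimur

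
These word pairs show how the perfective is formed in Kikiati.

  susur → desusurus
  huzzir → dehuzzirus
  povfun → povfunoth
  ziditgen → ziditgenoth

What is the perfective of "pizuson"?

pizusonoth

"pizuson" ends in -n. The stems ending in -n (povfun → povfunoth, ziditgen → ziditgenoth) add -oth.
So pizuson → pizusonoth.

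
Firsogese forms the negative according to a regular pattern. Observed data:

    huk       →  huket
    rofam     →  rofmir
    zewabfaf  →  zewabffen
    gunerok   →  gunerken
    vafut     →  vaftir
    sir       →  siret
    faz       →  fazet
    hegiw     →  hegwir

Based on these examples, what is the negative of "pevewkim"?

"pevewkim" has 3 vowels. The stems with 3 vowels (gunerok → gunerken, zewabfaf → zewabffen) delete the last vowel and add -en.
So pevewkim → pevewkmen.

pevewkmen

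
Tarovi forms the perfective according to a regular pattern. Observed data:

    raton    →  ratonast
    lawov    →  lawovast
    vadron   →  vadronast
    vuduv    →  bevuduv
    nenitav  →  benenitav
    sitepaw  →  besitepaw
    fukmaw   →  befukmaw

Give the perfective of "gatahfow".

lawov and vuduv both end in -v yet inflect differently (lawovast, bevuduv), so the final letter is not what conditions the rule; the last vowel is.
"gatahfow" has last vowel 'o'. The stems whose last vowel is 'o' (raton → ratonast, lawov → lawovast, vadron → vadronast) add -ast.
So gatahfow → gatahfowast.

gatahfowast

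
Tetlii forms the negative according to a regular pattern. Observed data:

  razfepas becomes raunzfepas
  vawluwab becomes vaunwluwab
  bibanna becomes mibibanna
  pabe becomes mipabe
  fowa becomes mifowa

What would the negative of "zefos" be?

razfepas and bibanna both have last vowel 'a' yet inflect differently (raunzfepas, mibibanna), so the last vowel is not what conditions the rule; whether the stem ends in a vowel or a consonant is.
"zefos" ends in a consonant. The stems ending in a consonant (razfepas → raunzfepas, vawluwab → vaunwluwab) insert -un- after the first vowel.
The other pattern: stems ending in a vowel add the prefix mi-.
So zefos → zeunfos.

zeunfos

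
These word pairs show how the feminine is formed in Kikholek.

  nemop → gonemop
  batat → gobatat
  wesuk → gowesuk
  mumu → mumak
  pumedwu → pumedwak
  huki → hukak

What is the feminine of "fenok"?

gofenok

mumu and wesuk both have last vowel 'u' yet inflect differently (mumak, gowesuk), so the last vowel is not what conditions the rule; whether the stem ends in a vowel or a consonant is.
"fenok" ends in a consonant. The stems ending in a consonant (batat → gobatat, wesuk → gowesuk, nemop → gonemop) add the prefix go-.
So fenok → gofenok.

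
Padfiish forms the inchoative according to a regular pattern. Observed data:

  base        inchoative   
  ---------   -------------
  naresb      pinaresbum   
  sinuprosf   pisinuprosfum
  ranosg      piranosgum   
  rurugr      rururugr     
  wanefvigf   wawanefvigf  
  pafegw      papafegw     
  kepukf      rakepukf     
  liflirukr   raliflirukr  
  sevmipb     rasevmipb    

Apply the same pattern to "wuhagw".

wuwuhagw

sinuprosf and wanefvigf both end in -f yet inflect differently (pisinuprosfum, wawanefvigf), so the final letter is not what conditions the rule; the second-to-last letter is.
"wuhagw" has second-to-last letter 'g'. The stems whose second-to-last letter is 'g' (rurugr → rururugr, wanefvigf → wawanefvigf, pafegw → papafegw) repeat the first consonant+vowel as a prefix.
The other patterns: stems whose second-to-last letter is 's' add pi- … -um around the stem; stems whose second-to-last letter is 'k' or 'p' add the prefix ra-.
So wuhagw → wuwuhagw.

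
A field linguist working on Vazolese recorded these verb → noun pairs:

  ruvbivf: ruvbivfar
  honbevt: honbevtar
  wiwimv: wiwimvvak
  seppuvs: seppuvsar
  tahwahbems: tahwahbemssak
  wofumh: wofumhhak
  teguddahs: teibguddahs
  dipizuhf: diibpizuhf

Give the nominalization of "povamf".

povamffak

seppuvs and tahwahbems both end in -s yet inflect differently (seppuvsar, tahwahbemssak), so the final letter is not what conditions the rule; the second-to-last letter is.
"povamf" has second-to-last letter 'm'. The stems whose second-to-last letter is 'm' (wofumh → wofumhhak, tahwahbems → tahwahbemssak, wiwimv → wiwimvvak) double the final consonant and add -ak.
So povamf → povamffak.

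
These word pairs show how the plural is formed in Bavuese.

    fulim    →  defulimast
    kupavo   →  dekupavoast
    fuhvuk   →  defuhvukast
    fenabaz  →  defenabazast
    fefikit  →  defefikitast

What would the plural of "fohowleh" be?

Every pair shown (fulim → defulimast, kupavo → dekupavoast, fuhvuk → defuhvukast, …) follows the same rule: add de- … -ast around the stem.
So fohowleh → defohowlehast.

defohowlehast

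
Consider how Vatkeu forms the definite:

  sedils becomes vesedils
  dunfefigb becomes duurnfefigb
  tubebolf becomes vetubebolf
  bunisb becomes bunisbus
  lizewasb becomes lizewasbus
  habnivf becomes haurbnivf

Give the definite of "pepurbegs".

peurpurbegs

"pepurbegs" has second-to-last letter 'g'. The one such stem in the data (dunfefigb → duurnfefigb) inserts -ur- after the first vowel (as does habnivf), so the same rule applies.
The other patterns: stems whose second-to-last letter is 's' add -us; stems whose second-to-last letter is 'l' add the prefix ve-.
So pepurbegs → peurpurbegs.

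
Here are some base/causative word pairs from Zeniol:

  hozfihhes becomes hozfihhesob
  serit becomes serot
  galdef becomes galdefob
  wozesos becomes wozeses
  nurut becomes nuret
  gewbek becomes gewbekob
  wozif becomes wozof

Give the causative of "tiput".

"tiput" has last vowel 'u'. The one such stem in the data (nurut → nuret) changes the last vowel to 'e' (as does wozesos), so the same rule applies.
The other patterns: stems whose last vowel is 'e' add -ob; stems whose last vowel is 'i' change the last vowel to 'o'.
So tiput → tipet.

tipet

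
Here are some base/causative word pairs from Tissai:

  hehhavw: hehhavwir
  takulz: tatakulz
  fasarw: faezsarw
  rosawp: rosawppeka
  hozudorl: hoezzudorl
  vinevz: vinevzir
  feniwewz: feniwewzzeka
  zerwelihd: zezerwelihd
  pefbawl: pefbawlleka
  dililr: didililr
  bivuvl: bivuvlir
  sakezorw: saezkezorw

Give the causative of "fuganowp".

"fuganowp" has second-to-last letter 'w'. The stems whose second-to-last letter is 'w' (rosawp → rosawppeka, feniwewz → feniwewzzeka, pefbawl → pefbawlleka) double the final consonant and add -eka.
The other patterns: stems whose second-to-last letter is 'r' insert -ez- after the first vowel; stems whose second-to-last letter is 'v' add -ir; stems whose second-to-last letter is 'h' or 'l' repeat the first consonant+vowel as a prefix.
So fuganowp → fuganowppeka.

fuganowppeka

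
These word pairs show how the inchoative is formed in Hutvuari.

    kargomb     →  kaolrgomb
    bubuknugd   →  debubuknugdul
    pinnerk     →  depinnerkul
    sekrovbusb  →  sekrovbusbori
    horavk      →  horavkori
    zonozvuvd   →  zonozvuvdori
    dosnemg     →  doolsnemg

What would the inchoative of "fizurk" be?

pinnerk and horavk both end in -k yet inflect differently (depinnerkul, horavkori), so the final letter is not what conditions the rule; the second-to-last letter is.
"fizurk" has second-to-last letter 'r'. The one such stem in the data (pinnerk → depinnerkul) adds de- … -ul around the stem, so the same rule applies.
The other patterns: stems whose second-to-last letter is 'm' insert -ol- after the first vowel; stems whose second-to-last letter is 's' or 'v' add -ori.
So fizurk → defizurkul.

defizurkul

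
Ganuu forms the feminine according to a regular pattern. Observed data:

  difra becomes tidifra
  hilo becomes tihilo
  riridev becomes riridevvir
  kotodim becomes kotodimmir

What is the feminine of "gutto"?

tigutto

"gutto" ends in a vowel. The stems ending in a vowel (hilo → tihilo, difra → tidifra) add the prefix ti-.
The other pattern: stems ending in a consonant double the final consonant and add -ir.
So gutto → tigutto.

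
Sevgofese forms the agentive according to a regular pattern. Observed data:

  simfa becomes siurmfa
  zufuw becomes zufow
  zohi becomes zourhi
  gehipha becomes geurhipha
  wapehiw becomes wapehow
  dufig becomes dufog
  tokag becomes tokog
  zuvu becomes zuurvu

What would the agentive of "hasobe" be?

"hasobe" ends in a vowel. The stems ending in a vowel (zuvu → zuurvu, simfa → siurmfa, gehipha → geurhipha) insert -ur- after the first vowel.
The other pattern: stems ending in a consonant change the last vowel to 'o'.
So hasobe → haursobe.

haursobe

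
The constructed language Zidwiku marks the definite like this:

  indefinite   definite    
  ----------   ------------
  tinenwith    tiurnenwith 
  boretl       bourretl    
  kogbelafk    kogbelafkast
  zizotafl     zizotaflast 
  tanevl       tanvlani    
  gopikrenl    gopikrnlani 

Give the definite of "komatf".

kourmatf

"komatf" has second-to-last letter 't'. The stems whose second-to-last letter is 't' (tinenwith → tiurnenwith, boretl → bourretl) insert -ur- after the first vowel.
The other patterns: stems whose second-to-last letter is 'f' add -ast; stems whose second-to-last letter is 'n' or 'v' delete the last vowel and add -ani.
So komatf → kourmatf.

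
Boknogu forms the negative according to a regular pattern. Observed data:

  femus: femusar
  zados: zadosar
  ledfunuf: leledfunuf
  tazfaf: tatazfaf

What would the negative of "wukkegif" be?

"wukkegif" ends in -f. The stems ending in -f (ledfunuf → leledfunuf, tazfaf → tatazfaf) repeat the first consonant+vowel as a prefix.
So wukkegif → wuwukkegif.

wuwukkegif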